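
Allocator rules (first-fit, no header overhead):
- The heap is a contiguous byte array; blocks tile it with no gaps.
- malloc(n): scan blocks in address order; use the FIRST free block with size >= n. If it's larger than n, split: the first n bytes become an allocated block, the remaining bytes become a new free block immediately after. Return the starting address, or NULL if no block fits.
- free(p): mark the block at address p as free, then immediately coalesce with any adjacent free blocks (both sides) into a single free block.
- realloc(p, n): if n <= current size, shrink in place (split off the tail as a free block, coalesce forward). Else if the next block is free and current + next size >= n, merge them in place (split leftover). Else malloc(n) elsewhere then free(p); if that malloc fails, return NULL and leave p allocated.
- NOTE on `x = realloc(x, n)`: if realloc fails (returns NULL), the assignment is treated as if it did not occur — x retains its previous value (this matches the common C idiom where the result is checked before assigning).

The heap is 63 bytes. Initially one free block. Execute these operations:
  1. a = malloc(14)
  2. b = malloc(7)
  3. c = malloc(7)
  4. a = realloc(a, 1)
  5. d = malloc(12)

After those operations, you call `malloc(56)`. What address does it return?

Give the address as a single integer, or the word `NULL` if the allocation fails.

Answer: NULL

Derivation:
Op 1: a = malloc(14) -> a = 0; heap: [0-13 ALLOC][14-62 FREE]
Op 2: b = malloc(7) -> b = 14; heap: [0-13 ALLOC][14-20 ALLOC][21-62 FREE]
Op 3: c = malloc(7) -> c = 21; heap: [0-13 ALLOC][14-20 ALLOC][21-27 ALLOC][28-62 FREE]
Op 4: a = realloc(a, 1) -> a = 0; heap: [0-0 ALLOC][1-13 FREE][14-20 ALLOC][21-27 ALLOC][28-62 FREE]
Op 5: d = malloc(12) -> d = 1; heap: [0-0 ALLOC][1-12 ALLOC][13-13 FREE][14-20 ALLOC][21-27 ALLOC][28-62 FREE]
malloc(56): first-fit scan over [0-0 ALLOC][1-12 ALLOC][13-13 FREE][14-20 ALLOC][21-27 ALLOC][28-62 FREE] -> NULL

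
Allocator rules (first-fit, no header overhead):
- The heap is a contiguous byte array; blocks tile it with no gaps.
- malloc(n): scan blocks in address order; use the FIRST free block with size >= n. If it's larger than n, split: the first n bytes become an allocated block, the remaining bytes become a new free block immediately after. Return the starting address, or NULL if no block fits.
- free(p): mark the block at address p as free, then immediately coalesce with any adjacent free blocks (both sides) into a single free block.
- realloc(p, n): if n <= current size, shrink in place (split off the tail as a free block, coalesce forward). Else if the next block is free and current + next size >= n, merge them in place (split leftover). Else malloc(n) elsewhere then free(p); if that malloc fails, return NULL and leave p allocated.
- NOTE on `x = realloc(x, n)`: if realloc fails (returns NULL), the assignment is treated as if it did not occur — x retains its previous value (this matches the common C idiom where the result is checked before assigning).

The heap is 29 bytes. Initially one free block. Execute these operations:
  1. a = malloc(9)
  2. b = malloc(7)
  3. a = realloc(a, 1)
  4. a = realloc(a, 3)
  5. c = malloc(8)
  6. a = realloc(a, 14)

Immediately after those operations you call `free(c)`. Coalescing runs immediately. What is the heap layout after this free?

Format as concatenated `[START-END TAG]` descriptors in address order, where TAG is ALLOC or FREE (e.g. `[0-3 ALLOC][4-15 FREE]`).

Op 1: a = malloc(9) -> a = 0; heap: [0-8 ALLOC][9-28 FREE]
Op 2: b = malloc(7) -> b = 9; heap: [0-8 ALLOC][9-15 ALLOC][16-28 FREE]
Op 3: a = realloc(a, 1) -> a = 0; heap: [0-0 ALLOC][1-8 FREE][9-15 ALLOC][16-28 FREE]
Op 4: a = realloc(a, 3) -> a = 0; heap: [0-2 ALLOC][3-8 FREE][9-15 ALLOC][16-28 FREE]
Op 5: c = malloc(8) -> c = 16; heap: [0-2 ALLOC][3-8 FREE][9-15 ALLOC][16-23 ALLOC][24-28 FREE]
Op 6: a = realloc(a, 14) -> NULL (a unchanged); heap: [0-2 ALLOC][3-8 FREE][9-15 ALLOC][16-23 ALLOC][24-28 FREE]
free(c): c = 16 -> block [16-23 ALLOC]; mark free, coalesce with adjacent free neighbors -> [0-2 ALLOC][3-8 FREE][9-15 ALLOC][16-28 FREE]

Answer: [0-2 ALLOC][3-8 FREE][9-15 ALLOC][16-28 FREE]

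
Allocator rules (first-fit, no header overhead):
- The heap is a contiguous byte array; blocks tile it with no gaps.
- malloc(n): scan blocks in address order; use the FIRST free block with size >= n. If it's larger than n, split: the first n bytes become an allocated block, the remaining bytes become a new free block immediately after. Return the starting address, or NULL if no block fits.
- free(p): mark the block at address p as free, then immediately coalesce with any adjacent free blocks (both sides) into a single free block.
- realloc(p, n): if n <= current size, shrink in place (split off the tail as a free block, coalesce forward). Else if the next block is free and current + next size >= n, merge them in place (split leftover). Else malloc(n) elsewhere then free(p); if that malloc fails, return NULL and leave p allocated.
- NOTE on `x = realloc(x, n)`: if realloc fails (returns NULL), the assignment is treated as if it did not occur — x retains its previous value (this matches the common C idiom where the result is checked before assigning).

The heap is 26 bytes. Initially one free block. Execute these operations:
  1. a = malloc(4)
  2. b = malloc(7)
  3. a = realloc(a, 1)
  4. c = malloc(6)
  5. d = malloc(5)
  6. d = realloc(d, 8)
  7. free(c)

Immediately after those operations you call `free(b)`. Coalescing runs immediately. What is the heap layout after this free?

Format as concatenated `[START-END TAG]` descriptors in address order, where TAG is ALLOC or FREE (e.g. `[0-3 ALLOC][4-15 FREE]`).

Answer: [0-0 ALLOC][1-16 FREE][17-24 ALLOC][25-25 FREE]

Derivation:
Op 1: a = malloc(4) -> a = 0; heap: [0-3 ALLOC][4-25 FREE]
Op 2: b = malloc(7) -> b = 4; heap: [0-3 ALLOC][4-10 ALLOC][11-25 FREE]
Op 3: a = realloc(a, 1) -> a = 0; heap: [0-0 ALLOC][1-3 FREE][4-10 ALLOC][11-25 FREE]
Op 4: c = malloc(6) -> c = 11; heap: [0-0 ALLOC][1-3 FREE][4-10 ALLOC][11-16 ALLOC][17-25 FREE]
Op 5: d = malloc(5) -> d = 17; heap: [0-0 ALLOC][1-3 FREE][4-10 ALLOC][11-16 ALLOC][17-21 ALLOC][22-25 FREE]
Op 6: d = realloc(d, 8) -> d = 17; heap: [0-0 ALLOC][1-3 FREE][4-10 ALLOC][11-16 ALLOC][17-24 ALLOC][25-25 FREE]
Op 7: free(c) -> (freed c); heap: [0-0 ALLOC][1-3 FREE][4-10 ALLOC][11-16 FREE][17-24 ALLOC][25-25 FREE]
free(b): b = 4 -> block [4-10 ALLOC]; mark free, coalesce with adjacent free neighbors -> [0-0 ALLOC][1-16 FREE][17-24 ALLOC][25-25 FREE]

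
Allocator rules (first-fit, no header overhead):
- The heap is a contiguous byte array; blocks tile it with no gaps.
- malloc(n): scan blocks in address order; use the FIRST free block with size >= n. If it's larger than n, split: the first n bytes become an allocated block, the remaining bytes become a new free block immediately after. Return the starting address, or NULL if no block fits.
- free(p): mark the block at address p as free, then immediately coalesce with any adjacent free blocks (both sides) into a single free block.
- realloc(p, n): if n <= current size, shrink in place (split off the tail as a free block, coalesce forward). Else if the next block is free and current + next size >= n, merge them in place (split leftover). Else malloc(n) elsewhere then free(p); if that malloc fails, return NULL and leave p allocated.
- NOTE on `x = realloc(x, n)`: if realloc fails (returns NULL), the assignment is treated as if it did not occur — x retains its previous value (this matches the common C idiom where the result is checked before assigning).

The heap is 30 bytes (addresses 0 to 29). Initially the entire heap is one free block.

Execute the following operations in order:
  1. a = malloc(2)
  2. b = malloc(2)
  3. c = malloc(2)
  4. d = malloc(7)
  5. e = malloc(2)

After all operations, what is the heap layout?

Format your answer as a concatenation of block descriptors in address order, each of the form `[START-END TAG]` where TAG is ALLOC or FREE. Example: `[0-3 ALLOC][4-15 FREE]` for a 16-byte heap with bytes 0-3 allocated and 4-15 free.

Op 1: a = malloc(2) -> a = 0; heap: [0-1 ALLOC][2-29 FREE]
Op 2: b = malloc(2) -> b = 2; heap: [0-1 ALLOC][2-3 ALLOC][4-29 FREE]
Op 3: c = malloc(2) -> c = 4; heap: [0-1 ALLOC][2-3 ALLOC][4-5 ALLOC][6-29 FREE]
Op 4: d = malloc(7) -> d = 6; heap: [0-1 ALLOC][2-3 ALLOC][4-5 ALLOC][6-12 ALLOC][13-29 FREE]
Op 5: e = malloc(2) -> e = 13; heap: [0-1 ALLOC][2-3 ALLOC][4-5 ALLOC][6-12 ALLOC][13-14 ALLOC][15-29 FREE]

Answer: [0-1 ALLOC][2-3 ALLOC][4-5 ALLOC][6-12 ALLOC][13-14 ALLOC][15-29 FREE]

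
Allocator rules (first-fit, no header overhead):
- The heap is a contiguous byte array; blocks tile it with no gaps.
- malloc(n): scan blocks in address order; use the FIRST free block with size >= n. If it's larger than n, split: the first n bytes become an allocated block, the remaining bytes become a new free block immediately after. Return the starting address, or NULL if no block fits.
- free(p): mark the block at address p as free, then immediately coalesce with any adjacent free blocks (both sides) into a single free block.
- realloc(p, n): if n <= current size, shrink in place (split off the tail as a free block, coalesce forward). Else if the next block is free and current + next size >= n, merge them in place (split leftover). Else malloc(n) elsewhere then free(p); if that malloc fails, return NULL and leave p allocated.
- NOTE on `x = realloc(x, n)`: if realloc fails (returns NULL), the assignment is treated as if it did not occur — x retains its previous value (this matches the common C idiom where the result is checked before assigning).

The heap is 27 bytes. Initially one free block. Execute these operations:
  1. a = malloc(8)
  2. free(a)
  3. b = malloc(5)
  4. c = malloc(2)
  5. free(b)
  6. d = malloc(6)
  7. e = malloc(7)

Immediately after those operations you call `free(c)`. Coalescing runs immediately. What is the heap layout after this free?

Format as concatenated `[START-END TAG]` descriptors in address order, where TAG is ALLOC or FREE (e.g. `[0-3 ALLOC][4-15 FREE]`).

Answer: [0-6 FREE][7-12 ALLOC][13-19 ALLOC][20-26 FREE]

Derivation:
Op 1: a = malloc(8) -> a = 0; heap: [0-7 ALLOC][8-26 FREE]
Op 2: free(a) -> (freed a); heap: [0-26 FREE]
Op 3: b = malloc(5) -> b = 0; heap: [0-4 ALLOC][5-26 FREE]
Op 4: c = malloc(2) -> c = 5; heap: [0-4 ALLOC][5-6 ALLOC][7-26 FREE]
Op 5: free(b) -> (freed b); heap: [0-4 FREE][5-6 ALLOC][7-26 FREE]
Op 6: d = malloc(6) -> d = 7; heap: [0-4 FREE][5-6 ALLOC][7-12 ALLOC][13-26 FREE]
Op 7: e = malloc(7) -> e = 13; heap: [0-4 FREE][5-6 ALLOC][7-12 ALLOC][13-19 ALLOC][20-26 FREE]
free(c): c = 5 -> block [5-6 ALLOC]; mark free, coalesce with adjacent free neighbors -> [0-6 FREE][7-12 ALLOC][13-19 ALLOC][20-26 FREE]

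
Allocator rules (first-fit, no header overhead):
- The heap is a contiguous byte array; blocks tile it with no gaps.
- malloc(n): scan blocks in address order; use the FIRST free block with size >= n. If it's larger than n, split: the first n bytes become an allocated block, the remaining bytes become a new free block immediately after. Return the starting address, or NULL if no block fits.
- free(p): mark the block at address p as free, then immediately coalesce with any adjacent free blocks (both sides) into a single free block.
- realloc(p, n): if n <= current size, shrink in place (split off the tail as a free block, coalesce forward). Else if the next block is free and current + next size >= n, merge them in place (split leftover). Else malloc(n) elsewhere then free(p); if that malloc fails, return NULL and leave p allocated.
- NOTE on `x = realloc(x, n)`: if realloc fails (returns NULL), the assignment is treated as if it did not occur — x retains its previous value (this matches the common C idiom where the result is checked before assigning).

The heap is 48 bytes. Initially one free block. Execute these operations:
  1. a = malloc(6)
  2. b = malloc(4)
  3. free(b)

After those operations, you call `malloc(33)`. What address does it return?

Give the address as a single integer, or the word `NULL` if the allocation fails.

Op 1: a = malloc(6) -> a = 0; heap: [0-5 ALLOC][6-47 FREE]
Op 2: b = malloc(4) -> b = 6; heap: [0-5 ALLOC][6-9 ALLOC][10-47 FREE]
Op 3: free(b) -> (freed b); heap: [0-5 ALLOC][6-47 FREE]
malloc(33): first-fit scan over [0-5 ALLOC][6-47 FREE] -> 6

Answer: 6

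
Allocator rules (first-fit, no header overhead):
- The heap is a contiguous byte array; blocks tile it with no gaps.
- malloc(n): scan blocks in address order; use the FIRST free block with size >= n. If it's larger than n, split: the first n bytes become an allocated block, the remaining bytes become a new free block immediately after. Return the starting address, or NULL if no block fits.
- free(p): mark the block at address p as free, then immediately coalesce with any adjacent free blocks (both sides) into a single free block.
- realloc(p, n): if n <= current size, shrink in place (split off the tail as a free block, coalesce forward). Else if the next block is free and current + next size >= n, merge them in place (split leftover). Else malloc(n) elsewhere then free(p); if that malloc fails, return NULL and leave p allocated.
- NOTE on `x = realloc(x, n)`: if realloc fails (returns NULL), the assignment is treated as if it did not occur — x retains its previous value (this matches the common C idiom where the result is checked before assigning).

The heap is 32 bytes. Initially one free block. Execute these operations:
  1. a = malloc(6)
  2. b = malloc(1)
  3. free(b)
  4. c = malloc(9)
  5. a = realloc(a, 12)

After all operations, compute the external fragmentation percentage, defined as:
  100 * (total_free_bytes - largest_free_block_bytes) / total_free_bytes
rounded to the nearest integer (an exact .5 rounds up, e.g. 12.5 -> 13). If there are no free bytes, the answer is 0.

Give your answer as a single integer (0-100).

Answer: 45

Derivation:
Op 1: a = malloc(6) -> a = 0; heap: [0-5 ALLOC][6-31 FREE]
Op 2: b = malloc(1) -> b = 6; heap: [0-5 ALLOC][6-6 ALLOC][7-31 FREE]
Op 3: free(b) -> (freed b); heap: [0-5 ALLOC][6-31 FREE]
Op 4: c = malloc(9) -> c = 6; heap: [0-5 ALLOC][6-14 ALLOC][15-31 FREE]
Op 5: a = realloc(a, 12) -> a = 15; heap: [0-5 FREE][6-14 ALLOC][15-26 ALLOC][27-31 FREE]
Free blocks: [6 5] total_free=11 largest=6 -> 100*(11-6)/11 = 500/11 ≈ 45.455 -> rounds to 45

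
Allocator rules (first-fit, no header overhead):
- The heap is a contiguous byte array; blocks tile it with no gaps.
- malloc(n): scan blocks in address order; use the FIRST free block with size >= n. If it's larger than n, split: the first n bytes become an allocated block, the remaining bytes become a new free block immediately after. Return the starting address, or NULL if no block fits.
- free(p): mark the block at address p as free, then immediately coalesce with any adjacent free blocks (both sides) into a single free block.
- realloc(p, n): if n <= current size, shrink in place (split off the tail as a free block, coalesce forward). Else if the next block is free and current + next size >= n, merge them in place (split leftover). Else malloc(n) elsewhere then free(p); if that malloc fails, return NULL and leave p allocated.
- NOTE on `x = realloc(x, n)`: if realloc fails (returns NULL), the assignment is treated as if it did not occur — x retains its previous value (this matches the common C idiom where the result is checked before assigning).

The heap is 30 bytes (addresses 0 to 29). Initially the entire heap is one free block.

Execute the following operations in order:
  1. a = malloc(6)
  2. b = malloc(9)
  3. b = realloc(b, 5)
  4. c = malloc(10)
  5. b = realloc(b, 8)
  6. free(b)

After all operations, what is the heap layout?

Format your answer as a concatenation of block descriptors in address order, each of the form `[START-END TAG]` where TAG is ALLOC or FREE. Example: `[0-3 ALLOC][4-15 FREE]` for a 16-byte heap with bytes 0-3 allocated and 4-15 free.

Op 1: a = malloc(6) -> a = 0; heap: [0-5 ALLOC][6-29 FREE]
Op 2: b = malloc(9) -> b = 6; heap: [0-5 ALLOC][6-14 ALLOC][15-29 FREE]
Op 3: b = realloc(b, 5) -> b = 6; heap: [0-5 ALLOC][6-10 ALLOC][11-29 FREE]
Op 4: c = malloc(10) -> c = 11; heap: [0-5 ALLOC][6-10 ALLOC][11-20 ALLOC][21-29 FREE]
Op 5: b = realloc(b, 8) -> b = 21; heap: [0-5 ALLOC][6-10 FREE][11-20 ALLOC][21-28 ALLOC][29-29 FREE]
Op 6: free(b) -> (freed b); heap: [0-5 ALLOC][6-10 FREE][11-20 ALLOC][21-29 FREE]

Answer: [0-5 ALLOC][6-10 FREE][11-20 ALLOC][21-29 FREE]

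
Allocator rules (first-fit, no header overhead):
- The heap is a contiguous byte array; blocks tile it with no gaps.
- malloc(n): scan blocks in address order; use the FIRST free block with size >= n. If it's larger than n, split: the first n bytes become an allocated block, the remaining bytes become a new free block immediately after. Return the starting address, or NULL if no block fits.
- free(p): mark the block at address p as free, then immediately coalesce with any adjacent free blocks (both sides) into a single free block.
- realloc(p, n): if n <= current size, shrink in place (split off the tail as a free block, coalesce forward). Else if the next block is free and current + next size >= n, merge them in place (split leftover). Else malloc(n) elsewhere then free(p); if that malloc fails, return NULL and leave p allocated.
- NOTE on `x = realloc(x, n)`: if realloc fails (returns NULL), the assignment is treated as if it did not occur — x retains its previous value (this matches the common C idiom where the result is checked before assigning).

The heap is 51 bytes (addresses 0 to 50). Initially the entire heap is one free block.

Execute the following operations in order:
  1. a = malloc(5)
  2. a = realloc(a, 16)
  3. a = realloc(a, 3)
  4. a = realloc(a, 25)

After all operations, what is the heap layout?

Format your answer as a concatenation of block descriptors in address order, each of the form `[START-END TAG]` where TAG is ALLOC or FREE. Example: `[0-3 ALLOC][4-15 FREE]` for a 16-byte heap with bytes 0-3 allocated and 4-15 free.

Answer: [0-24 ALLOC][25-50 FREE]

Derivation:
Op 1: a = malloc(5) -> a = 0; heap: [0-4 ALLOC][5-50 FREE]
Op 2: a = realloc(a, 16) -> a = 0; heap: [0-15 ALLOC][16-50 FREE]
Op 3: a = realloc(a, 3) -> a = 0; heap: [0-2 ALLOC][3-50 FREE]
Op 4: a = realloc(a, 25) -> a = 0; heap: [0-24 ALLOC][25-50 FREE]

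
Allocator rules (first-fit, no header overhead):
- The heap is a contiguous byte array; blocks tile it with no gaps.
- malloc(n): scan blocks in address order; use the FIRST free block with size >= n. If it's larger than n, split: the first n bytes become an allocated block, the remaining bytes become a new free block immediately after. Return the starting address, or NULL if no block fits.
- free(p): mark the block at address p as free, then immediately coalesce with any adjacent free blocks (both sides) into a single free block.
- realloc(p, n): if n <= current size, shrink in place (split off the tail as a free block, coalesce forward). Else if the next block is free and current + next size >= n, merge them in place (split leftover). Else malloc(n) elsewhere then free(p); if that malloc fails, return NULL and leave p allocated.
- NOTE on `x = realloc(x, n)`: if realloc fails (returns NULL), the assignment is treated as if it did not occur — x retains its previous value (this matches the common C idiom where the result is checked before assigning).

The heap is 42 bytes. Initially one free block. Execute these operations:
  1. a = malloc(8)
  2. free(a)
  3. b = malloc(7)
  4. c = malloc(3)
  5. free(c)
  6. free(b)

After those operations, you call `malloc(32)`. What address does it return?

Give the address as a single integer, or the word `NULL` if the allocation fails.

Op 1: a = malloc(8) -> a = 0; heap: [0-7 ALLOC][8-41 FREE]
Op 2: free(a) -> (freed a); heap: [0-41 FREE]
Op 3: b = malloc(7) -> b = 0; heap: [0-6 ALLOC][7-41 FREE]
Op 4: c = malloc(3) -> c = 7; heap: [0-6 ALLOC][7-9 ALLOC][10-41 FREE]
Op 5: free(c) -> (freed c); heap: [0-6 ALLOC][7-41 FREE]
Op 6: free(b) -> (freed b); heap: [0-41 FREE]
malloc(32): first-fit scan over [0-41 FREE] -> 0

Answer: 0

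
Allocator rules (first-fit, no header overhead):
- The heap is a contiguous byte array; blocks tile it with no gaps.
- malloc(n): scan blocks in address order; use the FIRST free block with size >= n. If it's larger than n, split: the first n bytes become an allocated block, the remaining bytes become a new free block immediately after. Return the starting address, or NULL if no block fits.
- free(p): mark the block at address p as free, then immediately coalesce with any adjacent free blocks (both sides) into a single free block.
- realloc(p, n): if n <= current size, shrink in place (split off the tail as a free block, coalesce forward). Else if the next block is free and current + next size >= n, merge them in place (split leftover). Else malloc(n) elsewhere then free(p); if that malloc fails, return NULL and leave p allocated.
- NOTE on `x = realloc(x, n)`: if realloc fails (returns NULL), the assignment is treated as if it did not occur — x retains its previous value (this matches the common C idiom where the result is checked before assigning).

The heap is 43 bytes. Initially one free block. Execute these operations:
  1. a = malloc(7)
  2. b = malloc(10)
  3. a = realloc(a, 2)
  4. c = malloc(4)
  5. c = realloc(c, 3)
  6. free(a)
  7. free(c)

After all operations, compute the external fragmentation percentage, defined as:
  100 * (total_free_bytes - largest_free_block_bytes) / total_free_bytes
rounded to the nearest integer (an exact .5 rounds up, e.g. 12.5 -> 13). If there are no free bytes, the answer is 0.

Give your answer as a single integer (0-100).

Op 1: a = malloc(7) -> a = 0; heap: [0-6 ALLOC][7-42 FREE]
Op 2: b = malloc(10) -> b = 7; heap: [0-6 ALLOC][7-16 ALLOC][17-42 FREE]
Op 3: a = realloc(a, 2) -> a = 0; heap: [0-1 ALLOC][2-6 FREE][7-16 ALLOC][17-42 FREE]
Op 4: c = malloc(4) -> c = 2; heap: [0-1 ALLOC][2-5 ALLOC][6-6 FREE][7-16 ALLOC][17-42 FREE]
Op 5: c = realloc(c, 3) -> c = 2; heap: [0-1 ALLOC][2-4 ALLOC][5-6 FREE][7-16 ALLOC][17-42 FREE]
Op 6: free(a) -> (freed a); heap: [0-1 FREE][2-4 ALLOC][5-6 FREE][7-16 ALLOC][17-42 FREE]
Op 7: free(c) -> (freed c); heap: [0-6 FREE][7-16 ALLOC][17-42 FREE]
Free blocks: [7 26] total_free=33 largest=26 -> 100*(33-26)/33 = 700/33 ≈ 21.212 -> rounds to 21

Answer: 21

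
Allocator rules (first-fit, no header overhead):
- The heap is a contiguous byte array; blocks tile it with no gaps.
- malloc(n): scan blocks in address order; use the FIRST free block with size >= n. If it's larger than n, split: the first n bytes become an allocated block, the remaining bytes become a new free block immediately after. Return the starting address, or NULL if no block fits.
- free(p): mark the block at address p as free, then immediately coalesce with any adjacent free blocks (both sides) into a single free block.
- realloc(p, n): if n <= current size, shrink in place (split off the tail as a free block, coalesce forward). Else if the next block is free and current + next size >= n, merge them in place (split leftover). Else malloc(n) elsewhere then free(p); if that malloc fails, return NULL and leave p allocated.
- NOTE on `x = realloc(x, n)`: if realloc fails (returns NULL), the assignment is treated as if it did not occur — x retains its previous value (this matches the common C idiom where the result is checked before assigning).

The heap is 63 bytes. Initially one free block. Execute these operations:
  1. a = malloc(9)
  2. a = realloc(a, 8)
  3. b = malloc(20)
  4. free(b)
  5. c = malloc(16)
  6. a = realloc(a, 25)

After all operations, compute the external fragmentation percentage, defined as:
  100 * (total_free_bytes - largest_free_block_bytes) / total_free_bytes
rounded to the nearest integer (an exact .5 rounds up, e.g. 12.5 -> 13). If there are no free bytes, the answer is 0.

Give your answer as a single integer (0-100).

Op 1: a = malloc(9) -> a = 0; heap: [0-8 ALLOC][9-62 FREE]
Op 2: a = realloc(a, 8) -> a = 0; heap: [0-7 ALLOC][8-62 FREE]
Op 3: b = malloc(20) -> b = 8; heap: [0-7 ALLOC][8-27 ALLOC][28-62 FREE]
Op 4: free(b) -> (freed b); heap: [0-7 ALLOC][8-62 FREE]
Op 5: c = malloc(16) -> c = 8; heap: [0-7 ALLOC][8-23 ALLOC][24-62 FREE]
Op 6: a = realloc(a, 25) -> a = 24; heap: [0-7 FREE][8-23 ALLOC][24-48 ALLOC][49-62 FREE]
Free blocks: [8 14] total_free=22 largest=14 -> 100*(22-14)/22 = 800/22 ≈ 36.364 -> rounds to 36

Answer: 36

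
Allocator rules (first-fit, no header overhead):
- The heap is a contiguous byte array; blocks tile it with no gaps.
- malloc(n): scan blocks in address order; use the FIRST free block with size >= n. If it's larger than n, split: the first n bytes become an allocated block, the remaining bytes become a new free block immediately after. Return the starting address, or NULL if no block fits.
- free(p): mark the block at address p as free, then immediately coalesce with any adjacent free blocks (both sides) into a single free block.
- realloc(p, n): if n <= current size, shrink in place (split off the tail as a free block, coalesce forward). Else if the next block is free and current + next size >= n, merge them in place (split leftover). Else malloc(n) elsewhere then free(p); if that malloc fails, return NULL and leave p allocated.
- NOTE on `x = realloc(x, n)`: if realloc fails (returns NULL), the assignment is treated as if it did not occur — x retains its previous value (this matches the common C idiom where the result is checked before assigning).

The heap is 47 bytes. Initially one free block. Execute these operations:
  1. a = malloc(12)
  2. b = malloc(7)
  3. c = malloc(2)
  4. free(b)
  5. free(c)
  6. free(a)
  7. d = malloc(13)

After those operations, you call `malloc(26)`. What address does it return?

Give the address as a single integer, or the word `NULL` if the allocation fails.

Op 1: a = malloc(12) -> a = 0; heap: [0-11 ALLOC][12-46 FREE]
Op 2: b = malloc(7) -> b = 12; heap: [0-11 ALLOC][12-18 ALLOC][19-46 FREE]
Op 3: c = malloc(2) -> c = 19; heap: [0-11 ALLOC][12-18 ALLOC][19-20 ALLOC][21-46 FREE]
Op 4: free(b) -> (freed b); heap: [0-11 ALLOC][12-18 FREE][19-20 ALLOC][21-46 FREE]
Op 5: free(c) -> (freed c); heap: [0-11 ALLOC][12-46 FREE]
Op 6: free(a) -> (freed a); heap: [0-46 FREE]
Op 7: d = malloc(13) -> d = 0; heap: [0-12 ALLOC][13-46 FREE]
malloc(26): first-fit scan over [0-12 ALLOC][13-46 FREE] -> 13

Answer: 13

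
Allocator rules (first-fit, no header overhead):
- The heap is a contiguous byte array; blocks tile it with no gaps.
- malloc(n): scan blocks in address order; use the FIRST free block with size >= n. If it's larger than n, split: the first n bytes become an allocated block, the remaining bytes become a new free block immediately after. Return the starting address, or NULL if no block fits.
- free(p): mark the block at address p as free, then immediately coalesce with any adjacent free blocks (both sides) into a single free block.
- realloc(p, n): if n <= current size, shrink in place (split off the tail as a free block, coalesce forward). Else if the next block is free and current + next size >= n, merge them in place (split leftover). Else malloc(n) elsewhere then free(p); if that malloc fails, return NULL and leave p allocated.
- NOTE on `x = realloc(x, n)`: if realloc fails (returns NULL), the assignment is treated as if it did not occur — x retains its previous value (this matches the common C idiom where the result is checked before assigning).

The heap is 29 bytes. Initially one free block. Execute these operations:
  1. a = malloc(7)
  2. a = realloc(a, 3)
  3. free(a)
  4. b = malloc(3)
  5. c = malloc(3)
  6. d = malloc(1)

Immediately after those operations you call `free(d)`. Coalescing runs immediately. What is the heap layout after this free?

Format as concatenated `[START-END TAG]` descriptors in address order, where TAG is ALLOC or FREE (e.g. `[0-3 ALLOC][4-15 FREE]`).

Answer: [0-2 ALLOC][3-5 ALLOC][6-28 FREE]

Derivation:
Op 1: a = malloc(7) -> a = 0; heap: [0-6 ALLOC][7-28 FREE]
Op 2: a = realloc(a, 3) -> a = 0; heap: [0-2 ALLOC][3-28 FREE]
Op 3: free(a) -> (freed a); heap: [0-28 FREE]
Op 4: b = malloc(3) -> b = 0; heap: [0-2 ALLOC][3-28 FREE]
Op 5: c = malloc(3) -> c = 3; heap: [0-2 ALLOC][3-5 ALLOC][6-28 FREE]
Op 6: d = malloc(1) -> d = 6; heap: [0-2 ALLOC][3-5 ALLOC][6-6 ALLOC][7-28 FREE]
free(d): d = 6 -> block [6-6 ALLOC]; mark free, coalesce with adjacent free neighbors -> [0-2 ALLOC][3-5 ALLOC][6-28 FREE]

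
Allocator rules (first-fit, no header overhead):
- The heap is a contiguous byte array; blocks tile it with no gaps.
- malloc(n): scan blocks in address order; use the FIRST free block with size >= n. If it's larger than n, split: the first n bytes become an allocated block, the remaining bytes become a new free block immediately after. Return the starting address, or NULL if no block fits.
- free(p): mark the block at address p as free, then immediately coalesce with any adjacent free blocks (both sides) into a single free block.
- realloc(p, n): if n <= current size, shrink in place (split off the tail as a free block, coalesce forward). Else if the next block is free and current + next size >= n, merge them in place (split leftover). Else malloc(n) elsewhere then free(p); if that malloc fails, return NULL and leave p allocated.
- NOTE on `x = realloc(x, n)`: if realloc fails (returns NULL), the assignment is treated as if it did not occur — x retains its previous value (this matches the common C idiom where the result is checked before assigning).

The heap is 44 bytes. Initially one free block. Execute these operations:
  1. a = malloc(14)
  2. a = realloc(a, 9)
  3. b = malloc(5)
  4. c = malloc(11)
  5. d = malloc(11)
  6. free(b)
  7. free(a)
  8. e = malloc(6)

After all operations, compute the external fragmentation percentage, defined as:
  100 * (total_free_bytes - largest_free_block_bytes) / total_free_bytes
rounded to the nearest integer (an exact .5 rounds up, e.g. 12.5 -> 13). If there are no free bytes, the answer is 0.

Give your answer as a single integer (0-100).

Op 1: a = malloc(14) -> a = 0; heap: [0-13 ALLOC][14-43 FREE]
Op 2: a = realloc(a, 9) -> a = 0; heap: [0-8 ALLOC][9-43 FREE]
Op 3: b = malloc(5) -> b = 9; heap: [0-8 ALLOC][9-13 ALLOC][14-43 FREE]
Op 4: c = malloc(11) -> c = 14; heap: [0-8 ALLOC][9-13 ALLOC][14-24 ALLOC][25-43 FREE]
Op 5: d = malloc(11) -> d = 25; heap: [0-8 ALLOC][9-13 ALLOC][14-24 ALLOC][25-35 ALLOC][36-43 FREE]
Op 6: free(b) -> (freed b); heap: [0-8 ALLOC][9-13 FREE][14-24 ALLOC][25-35 ALLOC][36-43 FREE]
Op 7: free(a) -> (freed a); heap: [0-13 FREE][14-24 ALLOC][25-35 ALLOC][36-43 FREE]
Op 8: e = malloc(6) -> e = 0; heap: [0-5 ALLOC][6-13 FREE][14-24 ALLOC][25-35 ALLOC][36-43 FREE]
Free blocks: [8 8] total_free=16 largest=8 -> 100*(16-8)/16 = 800/16 = 50

Answer: 50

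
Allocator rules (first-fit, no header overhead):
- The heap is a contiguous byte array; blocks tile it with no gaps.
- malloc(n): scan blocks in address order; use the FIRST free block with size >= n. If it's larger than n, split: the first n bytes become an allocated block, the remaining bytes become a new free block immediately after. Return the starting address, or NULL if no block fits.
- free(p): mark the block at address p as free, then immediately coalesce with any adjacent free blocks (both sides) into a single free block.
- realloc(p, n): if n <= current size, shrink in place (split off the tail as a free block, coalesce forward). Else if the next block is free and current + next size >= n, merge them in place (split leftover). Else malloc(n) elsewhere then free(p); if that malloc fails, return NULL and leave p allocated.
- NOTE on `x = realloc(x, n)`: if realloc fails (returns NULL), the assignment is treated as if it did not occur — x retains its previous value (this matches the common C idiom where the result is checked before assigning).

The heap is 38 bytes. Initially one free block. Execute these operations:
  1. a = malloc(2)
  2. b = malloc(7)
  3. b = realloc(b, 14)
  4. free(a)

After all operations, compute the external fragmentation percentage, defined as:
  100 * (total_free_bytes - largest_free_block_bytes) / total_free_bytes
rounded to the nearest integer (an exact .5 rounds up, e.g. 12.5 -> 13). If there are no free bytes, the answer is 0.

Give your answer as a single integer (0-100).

Answer: 8

Derivation:
Op 1: a = malloc(2) -> a = 0; heap: [0-1 ALLOC][2-37 FREE]
Op 2: b = malloc(7) -> b = 2; heap: [0-1 ALLOC][2-8 ALLOC][9-37 FREE]
Op 3: b = realloc(b, 14) -> b = 2; heap: [0-1 ALLOC][2-15 ALLOC][16-37 FREE]
Op 4: free(a) -> (freed a); heap: [0-1 FREE][2-15 ALLOC][16-37 FREE]
Free blocks: [2 22] total_free=24 largest=22 -> 100*(24-22)/24 = 200/24 ≈ 8.333 -> rounds to 8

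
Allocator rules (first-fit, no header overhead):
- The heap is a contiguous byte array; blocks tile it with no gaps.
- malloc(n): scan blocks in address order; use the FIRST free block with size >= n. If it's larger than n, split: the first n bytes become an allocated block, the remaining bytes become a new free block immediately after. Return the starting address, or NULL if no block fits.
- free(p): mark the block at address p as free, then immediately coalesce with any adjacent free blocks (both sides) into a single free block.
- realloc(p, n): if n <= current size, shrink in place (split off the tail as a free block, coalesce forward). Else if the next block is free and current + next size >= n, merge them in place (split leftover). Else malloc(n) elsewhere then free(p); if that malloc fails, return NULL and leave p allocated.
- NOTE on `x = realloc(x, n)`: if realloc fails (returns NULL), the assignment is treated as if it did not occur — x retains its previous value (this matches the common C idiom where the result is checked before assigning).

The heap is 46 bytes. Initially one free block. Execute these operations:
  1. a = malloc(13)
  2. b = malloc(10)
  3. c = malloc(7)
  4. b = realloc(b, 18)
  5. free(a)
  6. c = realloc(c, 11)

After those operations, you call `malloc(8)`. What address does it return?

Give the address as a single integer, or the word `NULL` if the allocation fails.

Answer: 0

Derivation:
Op 1: a = malloc(13) -> a = 0; heap: [0-12 ALLOC][13-45 FREE]
Op 2: b = malloc(10) -> b = 13; heap: [0-12 ALLOC][13-22 ALLOC][23-45 FREE]
Op 3: c = malloc(7) -> c = 23; heap: [0-12 ALLOC][13-22 ALLOC][23-29 ALLOC][30-45 FREE]
Op 4: b = realloc(b, 18) -> NULL (b unchanged); heap: [0-12 ALLOC][13-22 ALLOC][23-29 ALLOC][30-45 FREE]
Op 5: free(a) -> (freed a); heap: [0-12 FREE][13-22 ALLOC][23-29 ALLOC][30-45 FREE]
Op 6: c = realloc(c, 11) -> c = 23; heap: [0-12 FREE][13-22 ALLOC][23-33 ALLOC][34-45 FREE]
malloc(8): first-fit scan over [0-12 FREE][13-22 ALLOC][23-33 ALLOC][34-45 FREE] -> 0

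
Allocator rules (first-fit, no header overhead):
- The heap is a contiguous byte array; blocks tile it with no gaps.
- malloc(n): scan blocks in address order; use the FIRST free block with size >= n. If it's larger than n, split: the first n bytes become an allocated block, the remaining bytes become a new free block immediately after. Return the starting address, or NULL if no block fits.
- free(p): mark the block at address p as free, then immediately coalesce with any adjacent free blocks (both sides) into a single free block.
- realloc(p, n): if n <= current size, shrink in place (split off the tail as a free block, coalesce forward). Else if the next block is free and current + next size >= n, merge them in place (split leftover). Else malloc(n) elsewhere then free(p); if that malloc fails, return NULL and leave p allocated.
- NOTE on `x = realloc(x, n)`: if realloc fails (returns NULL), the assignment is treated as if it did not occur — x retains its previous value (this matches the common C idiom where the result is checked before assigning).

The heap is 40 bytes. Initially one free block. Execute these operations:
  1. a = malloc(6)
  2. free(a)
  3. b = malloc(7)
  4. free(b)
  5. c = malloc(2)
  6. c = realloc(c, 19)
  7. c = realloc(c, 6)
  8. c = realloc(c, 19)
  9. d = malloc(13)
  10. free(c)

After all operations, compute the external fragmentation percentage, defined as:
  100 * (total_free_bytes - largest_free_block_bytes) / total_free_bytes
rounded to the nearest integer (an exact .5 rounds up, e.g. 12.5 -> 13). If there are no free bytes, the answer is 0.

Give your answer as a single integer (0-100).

Answer: 30

Derivation:
Op 1: a = malloc(6) -> a = 0; heap: [0-5 ALLOC][6-39 FREE]
Op 2: free(a) -> (freed a); heap: [0-39 FREE]
Op 3: b = malloc(7) -> b = 0; heap: [0-6 ALLOC][7-39 FREE]
Op 4: free(b) -> (freed b); heap: [0-39 FREE]
Op 5: c = malloc(2) -> c = 0; heap: [0-1 ALLOC][2-39 FREE]
Op 6: c = realloc(c, 19) -> c = 0; heap: [0-18 ALLOC][19-39 FREE]
Op 7: c = realloc(c, 6) -> c = 0; heap: [0-5 ALLOC][6-39 FREE]
Op 8: c = realloc(c, 19) -> c = 0; heap: [0-18 ALLOC][19-39 FREE]
Op 9: d = malloc(13) -> d = 19; heap: [0-18 ALLOC][19-31 ALLOC][32-39 FREE]
Op 10: free(c) -> (freed c); heap: [0-18 FREE][19-31 ALLOC][32-39 FREE]
Free blocks: [19 8] total_free=27 largest=19 -> 100*(27-19)/27 = 800/27 ≈ 29.630 -> rounds to 30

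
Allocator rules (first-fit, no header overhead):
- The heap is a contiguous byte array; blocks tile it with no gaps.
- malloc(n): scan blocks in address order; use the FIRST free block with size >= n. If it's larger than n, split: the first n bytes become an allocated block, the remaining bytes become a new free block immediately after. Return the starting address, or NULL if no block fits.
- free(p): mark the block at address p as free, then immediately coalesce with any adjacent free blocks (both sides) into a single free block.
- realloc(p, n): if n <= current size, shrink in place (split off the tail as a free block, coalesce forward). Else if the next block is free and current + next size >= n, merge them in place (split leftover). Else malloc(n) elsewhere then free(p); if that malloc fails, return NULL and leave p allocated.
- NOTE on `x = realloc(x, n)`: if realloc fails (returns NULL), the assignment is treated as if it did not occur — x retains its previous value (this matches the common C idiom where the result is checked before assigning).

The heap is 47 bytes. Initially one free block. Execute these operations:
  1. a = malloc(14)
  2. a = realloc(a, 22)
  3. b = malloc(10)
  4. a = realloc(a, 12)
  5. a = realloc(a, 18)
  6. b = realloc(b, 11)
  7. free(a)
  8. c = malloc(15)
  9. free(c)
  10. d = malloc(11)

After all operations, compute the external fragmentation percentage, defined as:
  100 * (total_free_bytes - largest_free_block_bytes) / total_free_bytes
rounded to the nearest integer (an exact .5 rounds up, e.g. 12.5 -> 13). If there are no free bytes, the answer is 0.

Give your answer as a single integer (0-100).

Answer: 44

Derivation:
Op 1: a = malloc(14) -> a = 0; heap: [0-13 ALLOC][14-46 FREE]
Op 2: a = realloc(a, 22) -> a = 0; heap: [0-21 ALLOC][22-46 FREE]
Op 3: b = malloc(10) -> b = 22; heap: [0-21 ALLOC][22-31 ALLOC][32-46 FREE]
Op 4: a = realloc(a, 12) -> a = 0; heap: [0-11 ALLOC][12-21 FREE][22-31 ALLOC][32-46 FREE]
Op 5: a = realloc(a, 18) -> a = 0; heap: [0-17 ALLOC][18-21 FREE][22-31 ALLOC][32-46 FREE]
Op 6: b = realloc(b, 11) -> b = 22; heap: [0-17 ALLOC][18-21 FREE][22-32 ALLOC][33-46 FREE]
Op 7: free(a) -> (freed a); heap: [0-21 FREE][22-32 ALLOC][33-46 FREE]
Op 8: c = malloc(15) -> c = 0; heap: [0-14 ALLOC][15-21 FREE][22-32 ALLOC][33-46 FREE]
Op 9: free(c) -> (freed c); heap: [0-21 FREE][22-32 ALLOC][33-46 FREE]
Op 10: d = malloc(11) -> d = 0; heap: [0-10 ALLOC][11-21 FREE][22-32 ALLOC][33-46 FREE]
Free blocks: [11 14] total_free=25 largest=14 -> 100*(25-14)/25 = 1100/25 = 44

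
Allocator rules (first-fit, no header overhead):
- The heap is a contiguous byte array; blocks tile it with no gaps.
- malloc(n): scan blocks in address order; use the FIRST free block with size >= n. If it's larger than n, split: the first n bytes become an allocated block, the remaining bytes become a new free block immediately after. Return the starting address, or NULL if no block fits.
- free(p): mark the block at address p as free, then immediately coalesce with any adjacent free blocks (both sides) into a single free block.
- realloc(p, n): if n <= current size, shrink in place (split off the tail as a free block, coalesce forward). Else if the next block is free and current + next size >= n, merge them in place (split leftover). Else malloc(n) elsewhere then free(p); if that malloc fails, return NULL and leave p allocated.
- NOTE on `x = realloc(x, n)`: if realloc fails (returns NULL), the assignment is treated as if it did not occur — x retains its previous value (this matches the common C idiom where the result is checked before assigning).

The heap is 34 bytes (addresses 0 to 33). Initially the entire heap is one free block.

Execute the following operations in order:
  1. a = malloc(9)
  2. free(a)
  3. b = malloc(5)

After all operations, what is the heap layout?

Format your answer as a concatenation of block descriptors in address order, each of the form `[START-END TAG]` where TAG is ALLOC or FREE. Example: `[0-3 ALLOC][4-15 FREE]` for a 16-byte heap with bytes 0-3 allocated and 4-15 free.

Answer: [0-4 ALLOC][5-33 FREE]

Derivation:
Op 1: a = malloc(9) -> a = 0; heap: [0-8 ALLOC][9-33 FREE]
Op 2: free(a) -> (freed a); heap: [0-33 FREE]
Op 3: b = malloc(5) -> b = 0; heap: [0-4 ALLOC][5-33 FREE]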